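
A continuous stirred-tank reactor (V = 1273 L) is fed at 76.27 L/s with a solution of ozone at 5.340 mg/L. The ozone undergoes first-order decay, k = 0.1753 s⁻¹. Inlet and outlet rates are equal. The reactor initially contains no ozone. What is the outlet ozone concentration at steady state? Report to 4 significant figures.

V dC/dt = Q(C_in − C) − k V C.
At steady state: 0 = Q C_in − (Q + kV) C_ss, so C_ss = Q C_in/(Q + kV).
C_ss = 76.27·5.340/(76.27 + 0.1753·1273) = 407.282/299.427 = 1.36020 mg/L.

1.360 mg/L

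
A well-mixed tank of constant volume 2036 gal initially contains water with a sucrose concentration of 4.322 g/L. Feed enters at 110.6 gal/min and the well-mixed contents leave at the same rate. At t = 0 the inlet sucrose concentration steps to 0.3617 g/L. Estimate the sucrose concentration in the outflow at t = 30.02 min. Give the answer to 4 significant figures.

Mass balance on the solute (V constant): V dC/dt = Q(C_in − C).
Rewrite as dC/dt + C/τ = C_in/τ, τ = V/Q = 18.4087 min.
This is linear first-order; C(t) = C_in + (C₀ − C_in) e^(−t/τ).
C(30.02) = 0.3617 + (4.322 − 0.3617)·e^(−30.02/18.4087) = 0.3617 + (3.96030)·0.195782 = 1.13706 g/L.

1.137 g/L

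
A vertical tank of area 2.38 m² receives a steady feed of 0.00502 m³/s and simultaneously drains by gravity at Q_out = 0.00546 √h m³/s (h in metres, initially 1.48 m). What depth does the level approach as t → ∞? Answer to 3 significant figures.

0.845 m

Unsteady balance on liquid volume: A dh/dt = Q_in − 0.00546 √h. At steady state dh/dt = 0:
Q_in = 0.00546 √h_ss ⇒ √h_ss = 0.00502/0.00546 = 0.91941.
h_ss = 0.91941² = 0.84532 m. (Since h₀ = 1.48 m > h_ss, the level will fall toward this value.)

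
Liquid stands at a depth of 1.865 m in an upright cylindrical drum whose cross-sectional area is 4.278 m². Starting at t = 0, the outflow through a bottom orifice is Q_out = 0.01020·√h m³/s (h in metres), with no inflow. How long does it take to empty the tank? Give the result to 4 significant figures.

With no inflow, A dh/dt = −0.01020 √h.
∫ h^(−1/2) dh = −(0.01020/A) ∫ dt, giving 2√h = 2√h₀ − (0.01020/A) t.
Tank is empty when √h = 0: t_empty = 2A√h₀/0.01020.
t_empty = 2·4.278·√1.865/0.01020 = 8.55600·1.36565/0.01020 = 1145.54 s.

1146 s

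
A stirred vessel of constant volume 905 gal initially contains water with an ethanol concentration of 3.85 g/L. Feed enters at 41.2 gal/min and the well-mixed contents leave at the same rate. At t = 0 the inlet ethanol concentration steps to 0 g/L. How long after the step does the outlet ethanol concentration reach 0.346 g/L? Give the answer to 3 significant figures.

52.9 min

Accumulation = in − out for the solute gives V dC/dt = Q(C_in − C), so τ = V/Q = 21.966 min.
C(t) = C_in + (C₀ − C_in) e^(−t/τ). Set C = 0.346 and solve for t:
e^(−t/τ) = (C − C_in)/(C₀ − C_in) = (0.346 − 0)/(3.85 − 0) = 0.089870
t = −τ ln(…) = 21.966 × 2.4094 = 52.925 min.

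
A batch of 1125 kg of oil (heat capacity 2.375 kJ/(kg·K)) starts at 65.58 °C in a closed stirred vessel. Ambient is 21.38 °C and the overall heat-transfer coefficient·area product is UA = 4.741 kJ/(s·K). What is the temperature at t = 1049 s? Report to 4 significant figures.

Heat balance on the well-mixed liquid: M c_p dT/dt = −UA(T − T_amb).
dT/dt = (T_ss − T)/τ with T_ss = T_amb = 21.3800 °C, τ = M c_p/UA = 1125·2.375/4.741 = 563.568 s.
This is linear first-order; T(t) = T_ss + (T₀ − T_ss) e^(−t/τ).
T(1049) = 21.3800 + (44.2000)·0.155462 = 28.2514 °C.

28.25 °C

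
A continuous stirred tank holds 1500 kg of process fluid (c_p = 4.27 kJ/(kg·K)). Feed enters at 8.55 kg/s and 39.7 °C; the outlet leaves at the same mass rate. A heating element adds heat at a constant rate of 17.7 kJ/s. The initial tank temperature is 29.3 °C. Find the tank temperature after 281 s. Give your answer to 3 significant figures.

38.0 °C

First-law balance (no shaft work): M c_p dT/dt = ṁ c_p (T_in − T) + 17.7.
Rearrange: dT/dt = (T_ss − T)/τ with τ = M/ṁ = 175.44 s and T_ss = T_in + Q̇/(ṁ c_p) = 40.185 °C.
Integrating: T(t) = T_ss + (T₀ − T_ss) e^(−t/τ).
T(281) = 40.185 + (-10.885)·e^(−281/175.44) = 40.185 + (-10.885)·0.20155 = 37.991 °C.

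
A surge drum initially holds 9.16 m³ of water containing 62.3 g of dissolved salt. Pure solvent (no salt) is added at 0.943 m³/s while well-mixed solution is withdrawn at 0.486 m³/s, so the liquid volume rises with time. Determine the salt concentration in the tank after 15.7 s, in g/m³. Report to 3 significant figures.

Let m(t) be the amount of salt. Volume: V(t) = V₀ + (Q_in − Q_out) t = 9.16 + 0.45700 t; V(15.7) = 16.335 m³.
No salt enters, so dm/dt = −Q_out · (m/V).
dm/m = −Q_out dt/(V₀ + 0.45700 t); integrating gives ln(m/m₀) = −(Q_out/(Q_in−Q_out)) ln(V/V₀).
m = m₀ (V₀/V)^(Q_out/(Q_in−Q_out)) = 62.3 × (9.16/16.335)^(1.0635) = 33.676 g.
C = m/V = 33.676/16.335 = 2.0616 g/m³.

2.06 g/m³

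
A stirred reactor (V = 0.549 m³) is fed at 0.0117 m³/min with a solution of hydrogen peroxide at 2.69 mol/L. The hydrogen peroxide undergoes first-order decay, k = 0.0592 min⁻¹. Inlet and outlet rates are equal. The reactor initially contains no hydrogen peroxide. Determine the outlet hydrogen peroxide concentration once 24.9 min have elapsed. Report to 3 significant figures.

Accumulation = in − out − consumed: V dC/dt = Q C_in − Q C − k V C.
This is linear with rate a = Q/V + k = 0.080511 min⁻¹.
C_ss = Q C_in/(Q + kV) = 0.71205 mol/L; C(t) = C_ss + (C₀ − C_ss) e^(−a t).
C(24.9) = 0.71205 + (-0.71205)·e^(−0.080511·24.9) = 0.71205 + (-0.71205)·0.13470 = 0.61614 mol/L.

0.616 mol/L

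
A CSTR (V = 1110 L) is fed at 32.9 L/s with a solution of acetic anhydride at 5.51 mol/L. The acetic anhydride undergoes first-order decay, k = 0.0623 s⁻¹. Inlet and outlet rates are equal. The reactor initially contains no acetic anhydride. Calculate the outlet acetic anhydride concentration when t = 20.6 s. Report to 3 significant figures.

1.51 mol/L

Species balance: V dC/dt = Q C_in − Q C − k V C.
dC/dt = (Q/V) C_in − (Q/V + k) C; effective rate a = Q/V + k = 0.029640 + 0.0623 = 0.091940 s⁻¹.
C_ss = Q C_in/(Q + kV) = 1.7763 mol/L; C(t) = C_ss + (C₀ − C_ss) e^(−a t).
C(20.6) = 1.7763 + (-1.7763)·e^(−0.091940·20.6) = 1.7763 + (-1.7763)·0.15048 = 1.5090 mol/L.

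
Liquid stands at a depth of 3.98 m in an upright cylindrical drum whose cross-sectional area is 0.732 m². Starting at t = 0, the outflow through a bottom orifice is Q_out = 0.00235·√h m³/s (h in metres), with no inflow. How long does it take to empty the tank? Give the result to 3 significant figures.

1240 s

With no inflow, A dh/dt = −0.00235 √h.
Separate and integrate: 2(√h − √h₀) = −(0.00235/A) t.
Tank is empty when √h = 0: t_empty = 2A√h₀/0.00235.
t_empty = 2·0.732·√3.98/0.00235 = 1.4640·1.9950/0.00235 = 1242.8 s.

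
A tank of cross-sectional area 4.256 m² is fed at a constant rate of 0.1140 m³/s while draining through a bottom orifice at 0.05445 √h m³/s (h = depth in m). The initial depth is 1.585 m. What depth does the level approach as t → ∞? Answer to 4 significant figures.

Level balance: A dh/dt = 0.1140 − 0.05445 √h. Setting dh/dt = 0:
Q_in = 0.05445 √h_ss ⇒ √h_ss = 0.1140/0.05445 = 2.09366.
h_ss = 2.09366² = 4.38343 m. (Since h₀ = 1.585 m < h_ss, the level will rise toward this value.)

4.383 m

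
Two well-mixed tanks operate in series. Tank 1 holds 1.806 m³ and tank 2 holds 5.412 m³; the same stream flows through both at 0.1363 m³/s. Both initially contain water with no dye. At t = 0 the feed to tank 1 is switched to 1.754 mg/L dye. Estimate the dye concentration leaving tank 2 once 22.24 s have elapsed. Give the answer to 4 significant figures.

Species balance on tank i: dCᵢ/dt = (Cᵢ₋₁ − Cᵢ)/τᵢ with τᵢ = Vᵢ/Q.
τ₁ = 1.806/0.1363 = 13.2502 s; τ₂ = 5.412/0.1363 = 39.7065 s.
Tank 1: C₁ = C_in(1 − e^(−t/τ₁)). Tank 2 (τ₁ ≠ τ₂): C₂ = C_in[1 − (τ₁ e^(−t/τ₁) − τ₂ e^(−t/τ₂))/(τ₁ − τ₂)].
At t = 22.24: e^(−t/τ₁) = 0.186660, e^(−t/τ₂) = 0.571147.
C₂ = 1.754·[1 − (13.2502·0.186660 − 39.7065·0.571147)/(-26.4563)] = 1.754·0.236290 = 0.414453 mg/L.

0.4145 mg/L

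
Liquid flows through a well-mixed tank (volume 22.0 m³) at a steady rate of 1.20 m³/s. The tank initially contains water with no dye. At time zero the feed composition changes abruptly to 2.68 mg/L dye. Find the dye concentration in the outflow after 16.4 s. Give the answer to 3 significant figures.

Mass balance on the solute (V constant): V dC/dt = Q(C_in − C).
So dC/dt = (C_in − C)/τ with τ = V/Q = 22.0/1.20 = 18.333 s.
C approaches C_in exponentially: C(t) = C_in + (C₀ − C_in) e^(−t/τ).
C(16.4) = 2.68 + (0 − 2.68)·e^(−16.4/18.333) = 2.68 + (-2.6800)·0.40879 = 1.5844 mg/L.

1.58 mg/L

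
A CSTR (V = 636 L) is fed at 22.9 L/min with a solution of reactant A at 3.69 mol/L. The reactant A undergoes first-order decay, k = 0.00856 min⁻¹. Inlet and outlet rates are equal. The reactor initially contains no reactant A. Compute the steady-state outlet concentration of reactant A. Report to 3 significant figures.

Accumulation = in − out − consumed: V dC/dt = Q C_in − Q C − k V C.
Steady state (dC/dt = 0): C_ss = Q C_in/(Q + kV) = C_in/(1 + kV/Q).
C_ss = 22.9·3.69/(22.9 + 0.00856·636) = 84.501/28.344 = 2.9812 mol/L.

2.98 mol/L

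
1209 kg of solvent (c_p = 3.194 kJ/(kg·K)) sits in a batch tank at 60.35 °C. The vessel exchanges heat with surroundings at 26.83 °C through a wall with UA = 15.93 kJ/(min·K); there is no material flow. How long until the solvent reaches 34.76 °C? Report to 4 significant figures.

349.4 min

Lumped-capacitance energy balance: M c_p dT/dt = UA(T_amb − T).
τ = M c_p/UA = 242.407 min; T_ss = T_amb = 26.8300 °C.
T(t) = T_ss + (T₀ − T_ss)e^(−t/τ); set T = 34.76:
t = −τ ln[(T − T_ss)/(T₀ − T_ss)] = −242.407 · ln(0.236575) = 349.427 min.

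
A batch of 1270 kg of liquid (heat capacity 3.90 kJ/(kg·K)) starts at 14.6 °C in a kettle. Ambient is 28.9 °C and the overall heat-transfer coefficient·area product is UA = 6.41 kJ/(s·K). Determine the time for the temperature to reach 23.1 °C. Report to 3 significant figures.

M c_p dT/dt = −UA(T − T_amb).
τ = M c_p/UA = 772.70 s; T_ss = T_amb = 28.900 °C.
T(t) = T_ss + (T₀ − T_ss)e^(−t/τ); set T = 23.1:
t = −τ ln[(T − T_ss)/(T₀ − T_ss)] = −772.70 · ln(0.40559) = 697.28 s.

697 s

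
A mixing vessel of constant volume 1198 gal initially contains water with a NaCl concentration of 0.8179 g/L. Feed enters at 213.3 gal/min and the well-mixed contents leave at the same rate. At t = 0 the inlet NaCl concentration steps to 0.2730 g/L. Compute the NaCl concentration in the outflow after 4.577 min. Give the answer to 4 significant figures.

0.5142 g/L

Mass balance on the solute (V constant): V dC/dt = Q(C_in − C).
Time constant τ = V/Q = 1198/213.3 = 5.61650 min.
Solution: C(t) = C_in + (C₀ − C_in) e^(−t/τ).
C(4.577) = 0.2730 + (0.8179 − 0.2730)·e^(−4.577/5.61650) = 0.2730 + (0.544900)·0.442675 = 0.514213 g/L.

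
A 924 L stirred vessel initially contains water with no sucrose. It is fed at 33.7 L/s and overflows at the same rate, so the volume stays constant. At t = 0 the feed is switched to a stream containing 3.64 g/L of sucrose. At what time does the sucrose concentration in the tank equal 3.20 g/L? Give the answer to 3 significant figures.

57.9 s

Mass balance on the solute (V constant): V dC/dt = Q(C_in − C), so τ = V/Q = 27.418 s.
C(t) = C_in + (C₀ − C_in) e^(−t/τ). Set C = 3.20 and solve for t:
e^(−t/τ) = (C − C_in)/(C₀ − C_in) = (3.20 − 3.64)/(0 − 3.64) = 0.12088
t = −τ ln(…) = 27.418 × 2.1130 = 57.934 s.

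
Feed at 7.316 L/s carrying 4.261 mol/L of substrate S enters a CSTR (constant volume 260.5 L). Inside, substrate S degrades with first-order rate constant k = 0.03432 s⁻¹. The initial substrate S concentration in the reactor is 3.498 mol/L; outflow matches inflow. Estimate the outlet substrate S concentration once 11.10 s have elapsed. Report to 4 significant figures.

2.708 mol/L

V dC/dt = Q(C_in − C) − k V C.
dC/dt = (Q/V) C_in − (Q/V + k) C; effective rate a = Q/V + k = 0.0280845 + 0.03432 = 0.0624045 s⁻¹.
C_ss = Q C_in/(Q + kV) = 1.91762 mol/L; C(t) = C_ss + (C₀ − C_ss) e^(−a t).
C(11.10) = 1.91762 + (1.58038)·e^(−0.0624045·11.10) = 1.91762 + (1.58038)·0.500229 = 2.70817 mol/L.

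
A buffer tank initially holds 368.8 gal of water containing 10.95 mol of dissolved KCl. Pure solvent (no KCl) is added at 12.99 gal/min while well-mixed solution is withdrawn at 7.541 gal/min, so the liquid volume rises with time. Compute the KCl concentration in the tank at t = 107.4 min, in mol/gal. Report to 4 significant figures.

Total volume: dV/dt = Q_in − Q_out = 5.44900 gal/min, so V(t) = 368.8 + 5.44900 t and V(107.4) = 954.023 gal.
No KCl enters, so dm/dt = −Q_out · (m/V).
dm/m = −Q_out dt/(V₀ + 5.44900 t); integrating gives ln(m/m₀) = −(Q_out/(Q_in−Q_out)) ln(V/V₀).
m = m₀ (V₀/V)^(Q_out/(Q_in−Q_out)) = 10.95 × (368.8/954.023)^(1.38392) = 2.93883 mol.
C = m/V = 2.93883/954.023 = 0.00308047 mol/gal.

0.003080 mol/gal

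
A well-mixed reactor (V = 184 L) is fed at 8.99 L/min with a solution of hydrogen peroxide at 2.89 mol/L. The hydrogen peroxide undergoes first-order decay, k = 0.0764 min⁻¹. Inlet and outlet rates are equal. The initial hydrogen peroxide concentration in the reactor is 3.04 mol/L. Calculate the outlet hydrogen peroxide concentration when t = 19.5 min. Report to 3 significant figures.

V dC/dt = Q(C_in − C) − k V C.
dC/dt = (Q/V) C_in − (Q/V + k) C; effective rate a = Q/V + k = 0.048859 + 0.0764 = 0.12526 min⁻¹.
C_ss = Q C_in/(Q + kV) = 1.1273 mol/L; C(t) = C_ss + (C₀ − C_ss) e^(−a t).
C(19.5) = 1.1273 + (1.9127)·e^(−0.12526·19.5) = 1.1273 + (1.9127)·0.086939 = 1.2936 mol/L.

1.29 mol/L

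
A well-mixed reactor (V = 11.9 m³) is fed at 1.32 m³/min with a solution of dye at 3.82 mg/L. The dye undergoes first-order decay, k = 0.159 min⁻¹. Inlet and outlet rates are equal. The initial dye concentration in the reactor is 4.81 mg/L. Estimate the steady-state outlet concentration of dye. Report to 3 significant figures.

Accumulation = in − out − consumed: V dC/dt = Q C_in − Q C − k V C.
Steady state (dC/dt = 0): C_ss = Q C_in/(Q + kV) = C_in/(1 + kV/Q).
C_ss = 1.32·3.82/(1.32 + 0.159·11.9) = 5.0424/3.2121 = 1.5698 mg/L.

1.57 mg/L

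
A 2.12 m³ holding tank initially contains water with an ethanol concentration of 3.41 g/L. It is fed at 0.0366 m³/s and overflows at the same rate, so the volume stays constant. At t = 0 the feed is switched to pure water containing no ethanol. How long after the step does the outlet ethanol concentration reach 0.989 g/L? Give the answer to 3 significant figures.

Accumulation = in − out for the solute gives V dC/dt = Q(C_in − C), so τ = V/Q = 57.923 s.
C(t) = C_in + (C₀ − C_in) e^(−t/τ). Set C = 0.989 and solve for t:
e^(−t/τ) = (C − C_in)/(C₀ − C_in) = (0.989 − 0)/(3.41 − 0) = 0.29003
t = −τ ln(…) = 57.923 × 1.2378 = 71.696 s.

71.7 s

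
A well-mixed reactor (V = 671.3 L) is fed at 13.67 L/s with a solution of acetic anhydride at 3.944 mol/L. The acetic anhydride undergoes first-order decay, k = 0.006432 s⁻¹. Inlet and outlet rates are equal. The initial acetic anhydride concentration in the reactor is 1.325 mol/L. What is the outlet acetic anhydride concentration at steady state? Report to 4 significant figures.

Accumulation = in − out − consumed: V dC/dt = Q C_in − Q C − k V C.
Steady state (dC/dt = 0): C_ss = Q C_in/(Q + kV) = C_in/(1 + kV/Q).
C_ss = 13.67·3.944/(13.67 + 0.006432·671.3) = 53.9145/17.9878 = 2.99728 mol/L.

2.997 mol/L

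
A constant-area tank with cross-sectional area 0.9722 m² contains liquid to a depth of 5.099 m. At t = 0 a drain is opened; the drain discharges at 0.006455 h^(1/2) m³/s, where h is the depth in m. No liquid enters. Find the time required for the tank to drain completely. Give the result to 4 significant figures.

680.2 s

A dh/dt = −Q_out = −0.006455 √h.
Separate and integrate: 2(√h − √h₀) = −(0.006455/A) t.
Tank is empty when √h = 0: t_empty = 2A√h₀/0.006455.
t_empty = 2·0.9722·√5.099/0.006455 = 1.94440·2.25810/0.006455 = 680.193 s.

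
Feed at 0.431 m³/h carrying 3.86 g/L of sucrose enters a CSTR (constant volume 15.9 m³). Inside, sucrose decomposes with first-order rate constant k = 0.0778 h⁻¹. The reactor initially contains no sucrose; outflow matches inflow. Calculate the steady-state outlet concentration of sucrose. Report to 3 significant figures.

0.997 g/L

Species balance: V dC/dt = Q C_in − Q C − k V C.
Steady state (dC/dt = 0): C_ss = Q C_in/(Q + kV) = C_in/(1 + kV/Q).
C_ss = 0.431·3.86/(0.431 + 0.0778·15.9) = 1.6637/1.6680 = 0.99739 g/L.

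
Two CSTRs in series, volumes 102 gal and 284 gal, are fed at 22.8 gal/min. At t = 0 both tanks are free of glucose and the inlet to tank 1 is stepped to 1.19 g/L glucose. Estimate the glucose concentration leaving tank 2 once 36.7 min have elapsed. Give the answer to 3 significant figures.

Time constants: τᵢ = Vᵢ/Q for each well-mixed tank.
τ₁ = 102/22.8 = 4.4737 min; τ₂ = 284/22.8 = 12.456 min.
Tank 1: C₁ = C_in(1 − e^(−t/τ₁)). Tank 2 (τ₁ ≠ τ₂): C₂ = C_in[1 − (τ₁ e^(−t/τ₁) − τ₂ e^(−t/τ₂))/(τ₁ − τ₂)].
At t = 36.7: e^(−t/τ₁) = 0.00027369, e^(−t/τ₂) = 0.052532.
C₂ = 1.19·[1 − (4.4737·0.00027369 − 12.456·0.052532)/(-7.9825)] = 1.19·0.91818 = 1.0926 g/L.

1.09 g/L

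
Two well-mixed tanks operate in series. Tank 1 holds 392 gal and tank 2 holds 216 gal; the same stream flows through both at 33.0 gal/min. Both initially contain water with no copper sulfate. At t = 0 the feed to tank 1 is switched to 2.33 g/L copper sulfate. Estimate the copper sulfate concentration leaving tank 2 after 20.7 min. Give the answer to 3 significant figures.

1.54 g/L

Time constants: τᵢ = Vᵢ/Q for each well-mixed tank.
τ₁ = 392/33.0 = 11.879 min; τ₂ = 216/33.0 = 6.5455 min.
Solving the cascade with C₁(0)=C₂(0)=0 gives C₂(t) = C_in[1 − (τ₁ e^(−t/τ₁) − τ₂ e^(−t/τ₂))/(τ₁ − τ₂)].
At t = 20.7: e^(−t/τ₁) = 0.17506, e^(−t/τ₂) = 0.042320.
C₂ = 2.33·[1 − (11.879·0.17506 − 6.5455·0.042320)/(5.3333)] = 2.33·0.66202 = 1.5425 g/L.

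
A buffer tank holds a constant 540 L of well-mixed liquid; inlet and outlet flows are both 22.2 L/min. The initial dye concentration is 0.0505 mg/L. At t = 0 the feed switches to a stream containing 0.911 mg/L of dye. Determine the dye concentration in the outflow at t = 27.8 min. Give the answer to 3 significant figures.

Unsteady species balance (constant V, well mixed): V dC/dt = Q(C_in − C).
So dC/dt = (C_in − C)/τ with τ = V/Q = 540/22.2 = 24.324 min.
Integrating: C(t) = C_in + (C₀ − C_in) e^(−t/τ).
C(27.8) = 0.911 + (0.0505 − 0.911)·e^(−27.8/24.324) = 0.911 + (-0.86050)·0.31890 = 0.63659 mg/L.

0.637 mg/L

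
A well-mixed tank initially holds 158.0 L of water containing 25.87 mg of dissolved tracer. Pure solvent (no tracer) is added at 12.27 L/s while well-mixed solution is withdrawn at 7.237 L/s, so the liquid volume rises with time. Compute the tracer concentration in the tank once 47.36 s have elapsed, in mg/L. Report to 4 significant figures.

Let m(t) be the amount of tracer. Volume: V(t) = V₀ + (Q_in − Q_out) t = 158.0 + 5.03300 t; V(47.36) = 396.363 L.
No tracer enters, so dm/dt = −Q_out · (m/V).
Separate: dm/m = −Q_out dt/V(t) ⇒ ln(m/m₀) = −(Q_out/(Q_in−Q_out)) ln(V/V₀).
m = m₀ (V₀/V)^(Q_out/(Q_in−Q_out)) = 25.87 × (158.0/396.363)^(1.43791) = 6.89356 mg.
C = m/V = 6.89356/396.363 = 0.0173920 mg/L.

0.01739 mg/L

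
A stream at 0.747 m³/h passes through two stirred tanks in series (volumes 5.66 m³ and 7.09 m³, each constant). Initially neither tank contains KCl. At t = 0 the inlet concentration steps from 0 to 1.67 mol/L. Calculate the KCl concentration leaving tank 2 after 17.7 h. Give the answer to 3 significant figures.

Each tank obeys Vᵢ dCᵢ/dt = Q(Cᵢ₋₁ − Cᵢ), so τᵢ = Vᵢ/Q.
τ₁ = 5.66/0.747 = 7.5770 h; τ₂ = 7.09/0.747 = 9.4913 h.
Tank 1: C₁ = C_in(1 − e^(−t/τ₁)). Tank 2 (τ₁ ≠ τ₂): C₂ = C_in[1 − (τ₁ e^(−t/τ₁) − τ₂ e^(−t/τ₂))/(τ₁ − τ₂)].
At t = 17.7: e^(−t/τ₁) = 0.096711, e^(−t/τ₂) = 0.15492.
C₂ = 1.67·[1 − (7.5770·0.096711 − 9.4913·0.15492)/(-1.9143)] = 1.67·0.61470 = 1.0266 mol/L.

1.03 mol/L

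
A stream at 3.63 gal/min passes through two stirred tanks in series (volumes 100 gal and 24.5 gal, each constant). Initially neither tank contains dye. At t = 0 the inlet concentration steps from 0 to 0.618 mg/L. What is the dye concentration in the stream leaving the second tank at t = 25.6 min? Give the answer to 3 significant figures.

Species balance on tank i: dCᵢ/dt = (Cᵢ₋₁ − Cᵢ)/τᵢ with τᵢ = Vᵢ/Q.
τ₁ = 100/3.63 = 27.548 min; τ₂ = 24.5/3.63 = 6.7493 min.
Tank 1: C₁ = C_in(1 − e^(−t/τ₁)). Tank 2 (τ₁ ≠ τ₂): C₂ = C_in[1 − (τ₁ e^(−t/τ₁) − τ₂ e^(−t/τ₂))/(τ₁ − τ₂)].
At t = 25.6: e^(−t/τ₁) = 0.39484, e^(−t/τ₂) = 0.022528.
C₂ = 0.618·[1 − (27.548·0.39484 − 6.7493·0.022528)/(20.799)] = 0.618·0.48435 = 0.29933 mg/L.

0.299 mg/L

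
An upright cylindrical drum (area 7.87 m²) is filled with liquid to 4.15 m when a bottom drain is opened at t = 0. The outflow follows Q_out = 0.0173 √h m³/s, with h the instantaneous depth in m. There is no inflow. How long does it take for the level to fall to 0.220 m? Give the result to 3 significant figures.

1430 s

Accumulation of liquid (constant cross-section A): A dh/dt = −0.0173 √h.
Separate and integrate: 2(√h − √h₀) = −(0.0173/A) t.
t = 2A(√h₀ − √h)/0.0173 = 2·7.87·(√4.15 − √0.220)/0.0173
  = 15.740 × (2.0372 − 0.46904) / 0.0173 = 1426.7 s.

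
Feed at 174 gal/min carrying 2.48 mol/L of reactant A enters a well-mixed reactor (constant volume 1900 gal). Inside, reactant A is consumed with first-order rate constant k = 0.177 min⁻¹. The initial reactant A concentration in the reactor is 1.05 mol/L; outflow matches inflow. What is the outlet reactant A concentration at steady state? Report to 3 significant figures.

0.846 mol/L

Species balance: V dC/dt = Q C_in − Q C − k V C.
Steady state (dC/dt = 0): C_ss = Q C_in/(Q + kV) = C_in/(1 + kV/Q).
C_ss = 174·2.48/(174 + 0.177·1900) = 431.52/510.30 = 0.84562 mol/L.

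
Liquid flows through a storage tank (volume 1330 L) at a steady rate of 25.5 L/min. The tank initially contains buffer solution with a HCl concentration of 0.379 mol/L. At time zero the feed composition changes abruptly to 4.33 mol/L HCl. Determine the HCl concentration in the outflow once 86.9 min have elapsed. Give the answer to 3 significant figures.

3.58 mol/L

Accumulation = in − out for the solute gives V dC/dt = Q(C_in − C).
Rewrite as dC/dt + C/τ = C_in/τ, τ = V/Q = 52.157 min.
Integrating: C(t) = C_in + (C₀ − C_in) e^(−t/τ).
C(86.9) = 4.33 + (0.379 − 4.33)·e^(−86.9/52.157) = 4.33 + (-3.9510)·0.18898 = 3.5834 mol/L.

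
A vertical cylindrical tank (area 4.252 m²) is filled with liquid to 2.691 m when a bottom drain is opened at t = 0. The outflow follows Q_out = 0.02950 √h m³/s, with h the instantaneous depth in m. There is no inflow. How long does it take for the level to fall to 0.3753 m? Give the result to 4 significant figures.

Accumulation of liquid (constant cross-section A): A dh/dt = −0.02950 √h.
∫ h^(−1/2) dh = −(0.02950/A) ∫ dt, giving 2√h = 2√h₀ − (0.02950/A) t.
t = 2A(√h₀ − √h)/0.02950 = 2·4.252·(√2.691 − √0.3753)/0.02950
  = 8.50400 × (1.64043 − 0.612617) / 0.02950 = 296.288 s.

296.3 s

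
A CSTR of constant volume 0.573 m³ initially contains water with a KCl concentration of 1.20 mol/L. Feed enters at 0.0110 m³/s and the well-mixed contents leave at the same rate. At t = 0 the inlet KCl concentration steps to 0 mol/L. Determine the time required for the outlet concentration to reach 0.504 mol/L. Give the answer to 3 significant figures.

Unsteady species balance (constant V, well mixed): V dC/dt = Q(C_in − C), so τ = V/Q = 52.091 s.
C(t) = C_in + (C₀ − C_in) e^(−t/τ). Set C = 0.504 and solve for t:
e^(−t/τ) = (C − C_in)/(C₀ − C_in) = (0.504 − 0)/(1.20 − 0) = 0.42000
t = −τ ln(…) = 52.091 × 0.86750 = 45.189 s.

45.2 s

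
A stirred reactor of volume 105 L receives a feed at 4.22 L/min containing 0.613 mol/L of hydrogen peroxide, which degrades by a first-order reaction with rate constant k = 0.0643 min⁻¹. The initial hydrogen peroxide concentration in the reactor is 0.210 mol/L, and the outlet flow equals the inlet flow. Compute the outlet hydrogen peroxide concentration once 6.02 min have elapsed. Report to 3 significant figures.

V dC/dt = Q(C_in − C) − k V C.
This is linear with rate a = Q/V + k = 0.10449 min⁻¹.
C_ss = Q C_in/(Q + kV) = 0.23578 mol/L; C(t) = C_ss + (C₀ − C_ss) e^(−a t).
C(6.02) = 0.23578 + (-0.025780)·e^(−0.10449·6.02) = 0.23578 + (-0.025780)·0.53311 = 0.22204 mol/L.

0.222 mol/L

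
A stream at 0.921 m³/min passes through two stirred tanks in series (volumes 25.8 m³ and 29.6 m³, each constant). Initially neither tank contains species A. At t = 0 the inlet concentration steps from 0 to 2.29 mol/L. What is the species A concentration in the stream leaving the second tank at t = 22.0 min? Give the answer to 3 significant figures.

Each tank obeys Vᵢ dCᵢ/dt = Q(Cᵢ₋₁ − Cᵢ), so τᵢ = Vᵢ/Q.
τ₁ = 25.8/0.921 = 28.013 min; τ₂ = 29.6/0.921 = 32.139 min.
Solving the cascade with C₁(0)=C₂(0)=0 gives C₂(t) = C_in[1 − (τ₁ e^(−t/τ₁) − τ₂ e^(−t/τ₂))/(τ₁ − τ₂)].
At t = 22.0: e^(−t/τ₁) = 0.45596, e^(−t/τ₂) = 0.50433.
C₂ = 2.29·[1 − (28.013·0.45596 − 32.139·0.50433)/(-4.1260)] = 2.29·0.16728 = 0.38307 mol/L.

0.383 mol/L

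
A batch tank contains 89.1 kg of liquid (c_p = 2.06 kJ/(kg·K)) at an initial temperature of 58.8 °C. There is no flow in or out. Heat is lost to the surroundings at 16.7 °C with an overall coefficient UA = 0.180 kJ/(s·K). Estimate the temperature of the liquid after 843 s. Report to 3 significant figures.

35.1 °C

Lumped-capacitance energy balance: M c_p dT/dt = UA(T_amb − T).
dT/dt = (T_ss − T)/τ with T_ss = T_amb = 16.700 °C, τ = M c_p/UA = 89.1·2.06/0.180 = 1019.7 s.
Integrating: T(t) = T_ss + (T₀ − T_ss) e^(−t/τ).
T(843) = 16.700 + (42.100)·0.43748 = 35.118 °C.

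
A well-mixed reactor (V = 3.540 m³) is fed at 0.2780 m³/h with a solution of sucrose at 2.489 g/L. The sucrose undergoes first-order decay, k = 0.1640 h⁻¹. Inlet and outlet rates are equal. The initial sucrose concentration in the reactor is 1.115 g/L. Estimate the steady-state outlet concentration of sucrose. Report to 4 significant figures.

0.8059 g/L

Accumulation = in − out − consumed: V dC/dt = Q C_in − Q C − k V C.
Steady state (dC/dt = 0): C_ss = Q C_in/(Q + kV) = C_in/(1 + kV/Q).
C_ss = 0.2780·2.489/(0.2780 + 0.1640·3.540) = 0.691942/0.858560 = 0.805933 g/L.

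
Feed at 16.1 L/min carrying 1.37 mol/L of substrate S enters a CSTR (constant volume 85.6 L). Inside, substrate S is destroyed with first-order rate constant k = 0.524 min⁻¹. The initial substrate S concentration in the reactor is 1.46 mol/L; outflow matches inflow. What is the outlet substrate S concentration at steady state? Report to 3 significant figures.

Accumulation = in − out − consumed: V dC/dt = Q C_in − Q C − k V C.
At steady state: 0 = Q C_in − (Q + kV) C_ss, so C_ss = Q C_in/(Q + kV).
C_ss = 16.1·1.37/(16.1 + 0.524·85.6) = 22.057/60.954 = 0.36186 mol/L.

0.362 mol/L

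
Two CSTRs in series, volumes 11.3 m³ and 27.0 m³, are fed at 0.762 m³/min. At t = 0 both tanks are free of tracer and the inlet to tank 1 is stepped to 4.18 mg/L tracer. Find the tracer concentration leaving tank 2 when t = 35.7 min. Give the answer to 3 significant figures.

1.83 mg/L

Each tank obeys Vᵢ dCᵢ/dt = Q(Cᵢ₋₁ − Cᵢ), so τᵢ = Vᵢ/Q.
τ₁ = 11.3/0.762 = 14.829 min; τ₂ = 27.0/0.762 = 35.433 min.
Tank 1: C₁ = C_in(1 − e^(−t/τ₁)). Tank 2 (τ₁ ≠ τ₂): C₂ = C_in[1 − (τ₁ e^(−t/τ₁) − τ₂ e^(−t/τ₂))/(τ₁ − τ₂)].
At t = 35.7: e^(−t/τ₁) = 0.090051, e^(−t/τ₂) = 0.36512.
C₂ = 4.18·[1 − (14.829·0.090051 − 35.433·0.36512)/(-20.604)] = 4.18·0.43690 = 1.8263 mg/L.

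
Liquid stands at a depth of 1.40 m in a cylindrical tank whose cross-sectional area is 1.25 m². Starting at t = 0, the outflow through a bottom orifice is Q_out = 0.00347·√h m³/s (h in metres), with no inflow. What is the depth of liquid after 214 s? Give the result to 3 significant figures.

A dh/dt = −Q_out = −0.00347 √h.
This is separable: 2 d(√h)/dt = −0.00347/A, so √h = √h₀ − (0.00347/(2A)) t.
√h = √1.40 − 0.00347·214/(2·1.25) = 1.1832 − 0.29703 = 0.88618.
h = 0.88618² = 0.78532 m.

0.785 m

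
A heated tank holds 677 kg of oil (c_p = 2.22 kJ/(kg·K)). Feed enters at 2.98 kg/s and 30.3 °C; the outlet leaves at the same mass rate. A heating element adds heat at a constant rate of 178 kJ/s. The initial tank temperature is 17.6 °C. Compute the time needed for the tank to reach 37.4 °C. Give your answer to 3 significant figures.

157 s

Heat balance on the well-mixed liquid: M c_p dT/dt = ṁ c_p (T_in − T) + 178.
τ = M/ṁ = 227.18 s; T_ss = T_in + Q̇/(ṁ c_p) = 57.206 °C.
T(t) = T_ss + (T₀ − T_ss) e^(−t/τ). Set T = 37.4:
e^(−t/τ) = (37.4 − 57.206)/(17.6 − 57.206) = 0.50008
t = −227.18 · ln(0.50008) = 157.44 s.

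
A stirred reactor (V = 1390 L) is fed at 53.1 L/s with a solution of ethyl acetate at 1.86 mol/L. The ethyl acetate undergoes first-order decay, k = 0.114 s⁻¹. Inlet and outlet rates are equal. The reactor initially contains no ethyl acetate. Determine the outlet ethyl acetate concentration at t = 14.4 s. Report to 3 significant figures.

0.415 mol/L

Species balance: V dC/dt = Q C_in − Q C − k V C.
dC/dt = (Q/V) C_in − (Q/V + k) C; effective rate a = Q/V + k = 0.038201 + 0.114 = 0.15220 s⁻¹.
C_ss = Q C_in/(Q + kV) = 0.46685 mol/L; C(t) = C_ss + (C₀ − C_ss) e^(−a t).
C(14.4) = 0.46685 + (-0.46685)·e^(−0.15220·14.4) = 0.46685 + (-0.46685)·0.11173 = 0.41469 mol/L.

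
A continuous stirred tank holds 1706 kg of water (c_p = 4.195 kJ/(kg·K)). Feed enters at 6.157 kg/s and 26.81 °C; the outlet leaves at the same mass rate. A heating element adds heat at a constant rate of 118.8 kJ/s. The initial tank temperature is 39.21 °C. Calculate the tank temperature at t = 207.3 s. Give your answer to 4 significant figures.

35.10 °C

M c_p dT/dt = ṁ c_p (T_in − T) + Q̇.
Rearrange: dT/dt = (T_ss − T)/τ with τ = M/ṁ = 277.083 s and T_ss = T_in + Q̇/(ṁ c_p) = 31.4095 °C.
T approaches T_ss exponentially: T(t) = T_ss + (T₀ − T_ss) e^(−t/τ).
T(207.3) = 31.4095 + (7.80045)·e^(−207.3/277.083) = 31.4095 + (7.80045)·0.473241 = 35.1010 °C.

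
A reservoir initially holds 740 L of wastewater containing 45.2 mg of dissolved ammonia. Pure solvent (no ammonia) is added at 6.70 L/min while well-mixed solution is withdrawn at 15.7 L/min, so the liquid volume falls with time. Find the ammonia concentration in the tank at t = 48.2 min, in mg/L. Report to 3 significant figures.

0.0317 mg/L

Total volume: dV/dt = Q_in − Q_out = -9.0000 L/min, so V(t) = 740 − 9.0000 t and V(48.2) = 306.20 L.
Species balance (pure solvent in): dm/dt = −Q_out · m/V(t).
dm/m = −Q_out dt/(V₀ − 9.0000 t); integrating gives ln(m/m₀) = −(Q_out/(Q_in−Q_out)) ln(V/V₀).
m = m₀ (V₀/V)^(Q_out/(Q_in−Q_out)) = 45.2 × (740/306.20)^(-1.7444) = 9.6966 mg.
C = m/V = 9.6966/306.20 = 0.031668 mg/L.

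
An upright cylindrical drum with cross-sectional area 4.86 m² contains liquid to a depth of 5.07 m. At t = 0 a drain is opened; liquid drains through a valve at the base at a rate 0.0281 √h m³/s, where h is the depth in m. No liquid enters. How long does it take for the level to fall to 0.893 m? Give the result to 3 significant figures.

452 s

Volume balance on the tank: A dh/dt = −0.0281 √h.
Separate and integrate: 2(√h − √h₀) = −(0.0281/A) t.
t = 2A(√h₀ − √h)/0.0281 = 2·4.86·(√5.07 − √0.893)/0.0281
  = 9.7200 × (2.2517 − 0.94499) / 0.0281 = 451.99 s.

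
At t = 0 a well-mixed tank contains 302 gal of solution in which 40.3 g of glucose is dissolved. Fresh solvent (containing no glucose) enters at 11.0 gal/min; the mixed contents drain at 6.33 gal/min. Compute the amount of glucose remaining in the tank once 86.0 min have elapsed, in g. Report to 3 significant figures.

12.8 g

Total volume: dV/dt = Q_in − Q_out = 4.6700 gal/min, so V(t) = 302 + 4.6700 t and V(86.0) = 703.62 gal.
Solute balance: dm/dt = 0 − Q_out C = −Q_out m/V(t).
Separate: dm/m = −Q_out dt/V(t) ⇒ ln(m/m₀) = −(Q_out/(Q_in−Q_out)) ln(V/V₀).
m = m₀ (V₀/V)^(Q_out/(Q_in−Q_out)) = 40.3 × (302/703.62)^(1.3555) = 12.806 g.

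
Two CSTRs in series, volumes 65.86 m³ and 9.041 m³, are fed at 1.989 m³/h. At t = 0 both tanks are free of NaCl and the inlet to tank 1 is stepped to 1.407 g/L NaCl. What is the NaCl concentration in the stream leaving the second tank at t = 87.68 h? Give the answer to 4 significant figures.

Species balance on tank i: dCᵢ/dt = (Cᵢ₋₁ − Cᵢ)/τᵢ with τᵢ = Vᵢ/Q.
τ₁ = 65.86/1.989 = 33.1121 h; τ₂ = 9.041/1.989 = 4.54550 h.
Solving the cascade with C₁(0)=C₂(0)=0 gives C₂(t) = C_in[1 − (τ₁ e^(−t/τ₁) − τ₂ e^(−t/τ₂))/(τ₁ − τ₂)].
At t = 87.68: e^(−t/τ₁) = 0.0707945, e^(−t/τ₂) = 4.19486e-09.
C₂ = 1.407·[1 − (33.1121·0.0707945 − 4.54550·4.19486e-09)/(28.5666)] = 1.407·0.917941 = 1.29154 g/L.

1.292 g/L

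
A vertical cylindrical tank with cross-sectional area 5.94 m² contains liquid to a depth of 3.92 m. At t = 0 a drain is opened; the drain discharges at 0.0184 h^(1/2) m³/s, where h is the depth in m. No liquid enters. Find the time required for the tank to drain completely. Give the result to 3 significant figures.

1280 s

A dh/dt = −Q_out = −0.0184 √h.
∫ h^(−1/2) dh = −(0.0184/A) ∫ dt, giving 2√h = 2√h₀ − (0.0184/A) t.
Set h = 0: 2√h₀ = (0.0184/A) t_empty ⇒ t_empty = 2A√h₀/0.0184.
t_empty = 2·5.94·√3.92/0.0184 = 11.880·1.9799/0.0184 = 1278.3 s.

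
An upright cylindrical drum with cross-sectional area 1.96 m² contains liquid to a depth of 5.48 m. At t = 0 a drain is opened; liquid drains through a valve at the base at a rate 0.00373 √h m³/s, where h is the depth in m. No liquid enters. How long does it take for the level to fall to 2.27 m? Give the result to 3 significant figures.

A dh/dt = −Q_out = −0.00373 √h.
This is separable: 2 d(√h)/dt = −0.00373/A, so √h = √h₀ − (0.00373/(2A)) t.
t = 2A(√h₀ − √h)/0.00373 = 2·1.96·(√5.48 − √2.27)/0.00373
  = 3.9200 × (2.3409 − 1.5067) / 0.00373 = 876.79 s.

877 s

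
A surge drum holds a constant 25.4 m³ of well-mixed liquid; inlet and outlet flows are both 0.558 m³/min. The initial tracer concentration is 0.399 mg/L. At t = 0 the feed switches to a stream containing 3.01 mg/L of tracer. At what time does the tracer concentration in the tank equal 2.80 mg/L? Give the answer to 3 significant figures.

Species balance: V dC/dt = Q(C_in − C) ⇒ τ = V/Q = 45.520 min.
C(t) = C_in + (C₀ − C_in) e^(−t/τ). Set C = 2.80 and solve for t:
e^(−t/τ) = (C − C_in)/(C₀ − C_in) = (2.80 − 3.01)/(0.399 − 3.01) = 0.080429
t = −τ ln(…) = 45.520 × 2.5204 = 114.73 min.

115 min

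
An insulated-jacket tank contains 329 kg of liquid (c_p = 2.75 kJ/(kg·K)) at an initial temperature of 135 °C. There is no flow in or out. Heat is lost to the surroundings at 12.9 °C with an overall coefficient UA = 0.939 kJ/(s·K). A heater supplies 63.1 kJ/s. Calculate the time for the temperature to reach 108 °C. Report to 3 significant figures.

652 s

Lumped-capacitance energy balance: M c_p dT/dt = UA(T_amb − T) + Q̇.
τ = M c_p/UA = 963.53 s; T_ss = T_amb + Q̇/UA = 12.9 + 63.1/0.939 = 80.099 °C.
T(t) = T_ss + (T₀ − T_ss)e^(−t/τ); set T = 108:
t = −τ ln[(T − T_ss)/(T₀ − T_ss)] = −963.53 · ln(0.50820) = 652.18 s.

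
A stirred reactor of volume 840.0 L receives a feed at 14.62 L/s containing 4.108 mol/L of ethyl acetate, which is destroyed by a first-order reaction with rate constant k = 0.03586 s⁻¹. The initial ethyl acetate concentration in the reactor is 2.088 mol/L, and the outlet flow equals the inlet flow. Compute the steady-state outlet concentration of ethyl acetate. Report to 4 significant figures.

1.342 mol/L

Accumulation = in − out − consumed: V dC/dt = Q C_in − Q C − k V C.
Steady state (dC/dt = 0): C_ss = Q C_in/(Q + kV) = C_in/(1 + kV/Q).
C_ss = 14.62·4.108/(14.62 + 0.03586·840.0) = 60.0590/44.7424 = 1.34233 mol/L.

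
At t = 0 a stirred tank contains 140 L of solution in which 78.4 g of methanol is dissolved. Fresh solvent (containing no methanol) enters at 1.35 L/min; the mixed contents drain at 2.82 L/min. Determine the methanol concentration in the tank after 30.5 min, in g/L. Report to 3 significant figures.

0.393 g/L

Let m(t) be the amount of methanol. Volume: V(t) = V₀ + (Q_in − Q_out) t = 140 − 1.4700 t; V(30.5) = 95.165 L.
Solute balance: dm/dt = 0 − Q_out C = −Q_out m/V(t).
Separate: dm/m = −Q_out dt/V(t) ⇒ ln(m/m₀) = −(Q_out/(Q_in−Q_out)) ln(V/V₀).
m = m₀ (V₀/V)^(Q_out/(Q_in−Q_out)) = 78.4 × (140/95.165)^(-1.9184) = 37.385 g.
C = m/V = 37.385/95.165 = 0.39285 g/L.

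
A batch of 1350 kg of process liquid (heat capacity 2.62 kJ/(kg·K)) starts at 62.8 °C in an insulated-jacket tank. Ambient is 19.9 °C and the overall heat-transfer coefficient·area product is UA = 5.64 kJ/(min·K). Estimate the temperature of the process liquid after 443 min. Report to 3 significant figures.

M c_p dT/dt = −UA(T − T_amb).
dT/dt = (T_ss − T)/τ with T_ss = T_amb = 19.900 °C, τ = M c_p/UA = 1350·2.62/5.64 = 627.13 min.
Integrating: T(t) = T_ss + (T₀ − T_ss) e^(−t/τ).
T(443) = 19.900 + (42.900)·0.49342 = 41.068 °C.

41.1 °C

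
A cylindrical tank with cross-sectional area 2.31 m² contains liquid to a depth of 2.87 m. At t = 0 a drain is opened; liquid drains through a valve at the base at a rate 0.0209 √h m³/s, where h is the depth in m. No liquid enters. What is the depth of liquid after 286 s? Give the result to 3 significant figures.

0.160 m

With no inflow, A dh/dt = −0.0209 √h.
∫ h^(−1/2) dh = −(0.0209/A) ∫ dt, giving 2√h = 2√h₀ − (0.0209/A) t.
√h = √2.87 − 0.0209·286/(2·2.31) = 1.6941 − 1.2938 = 0.40030.
h = 0.40030² = 0.16024 m.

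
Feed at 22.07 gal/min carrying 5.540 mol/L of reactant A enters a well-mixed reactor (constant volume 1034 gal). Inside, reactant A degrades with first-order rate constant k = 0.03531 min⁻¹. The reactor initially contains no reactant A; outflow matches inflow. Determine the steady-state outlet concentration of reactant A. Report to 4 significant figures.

V dC/dt = Q(C_in − C) − k V C.
Steady state (dC/dt = 0): C_ss = Q C_in/(Q + kV) = C_in/(1 + kV/Q).
C_ss = 22.07·5.540/(22.07 + 0.03531·1034) = 122.268/58.5805 = 2.08717 mol/L.

2.087 mol/L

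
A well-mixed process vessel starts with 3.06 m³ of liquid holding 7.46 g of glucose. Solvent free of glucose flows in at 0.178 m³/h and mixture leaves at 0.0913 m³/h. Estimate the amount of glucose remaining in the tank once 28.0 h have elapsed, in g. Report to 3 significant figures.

4.03 g

Let m(t) be the amount of glucose. Volume: V(t) = V₀ + (Q_in − Q_out) t = 3.06 + 0.086700 t; V(28.0) = 5.4876 m³.
No glucose enters, so dm/dt = −Q_out · (m/V).
Separate: dm/m = −Q_out dt/V(t) ⇒ ln(m/m₀) = −(Q_out/(Q_in−Q_out)) ln(V/V₀).
m = m₀ (V₀/V)^(Q_out/(Q_in−Q_out)) = 7.46 × (3.06/5.4876)^(1.0531) = 4.0329 g.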